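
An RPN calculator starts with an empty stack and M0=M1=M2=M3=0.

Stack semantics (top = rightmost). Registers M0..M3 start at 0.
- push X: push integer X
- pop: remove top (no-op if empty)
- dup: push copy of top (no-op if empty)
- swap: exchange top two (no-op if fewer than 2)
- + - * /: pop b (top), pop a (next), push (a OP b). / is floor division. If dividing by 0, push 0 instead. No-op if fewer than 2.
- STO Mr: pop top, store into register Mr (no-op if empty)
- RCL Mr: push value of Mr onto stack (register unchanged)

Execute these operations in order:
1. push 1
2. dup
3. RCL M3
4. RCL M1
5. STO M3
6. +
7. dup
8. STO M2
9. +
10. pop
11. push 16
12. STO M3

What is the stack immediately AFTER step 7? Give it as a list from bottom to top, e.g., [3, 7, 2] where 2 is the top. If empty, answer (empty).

After op 1 (push 1): stack=[1] mem=[0,0,0,0]
After op 2 (dup): stack=[1,1] mem=[0,0,0,0]
After op 3 (RCL M3): stack=[1,1,0] mem=[0,0,0,0]
After op 4 (RCL M1): stack=[1,1,0,0] mem=[0,0,0,0]
After op 5 (STO M3): stack=[1,1,0] mem=[0,0,0,0]
After op 6 (+): stack=[1,1] mem=[0,0,0,0]
After op 7 (dup): stack=[1,1,1] mem=[0,0,0,0]

[1, 1, 1]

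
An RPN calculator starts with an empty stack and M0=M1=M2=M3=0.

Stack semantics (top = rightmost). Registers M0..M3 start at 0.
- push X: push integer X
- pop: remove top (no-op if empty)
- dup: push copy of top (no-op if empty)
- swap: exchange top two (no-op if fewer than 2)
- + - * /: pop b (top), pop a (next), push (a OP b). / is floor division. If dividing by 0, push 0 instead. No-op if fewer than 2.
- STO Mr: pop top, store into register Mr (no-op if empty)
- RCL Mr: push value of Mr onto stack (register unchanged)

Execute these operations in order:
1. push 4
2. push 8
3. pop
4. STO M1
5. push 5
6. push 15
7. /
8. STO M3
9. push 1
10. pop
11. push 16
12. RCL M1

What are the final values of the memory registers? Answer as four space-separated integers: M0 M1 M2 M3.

Answer: 0 4 0 0

Derivation:
After op 1 (push 4): stack=[4] mem=[0,0,0,0]
After op 2 (push 8): stack=[4,8] mem=[0,0,0,0]
After op 3 (pop): stack=[4] mem=[0,0,0,0]
After op 4 (STO M1): stack=[empty] mem=[0,4,0,0]
After op 5 (push 5): stack=[5] mem=[0,4,0,0]
After op 6 (push 15): stack=[5,15] mem=[0,4,0,0]
After op 7 (/): stack=[0] mem=[0,4,0,0]
After op 8 (STO M3): stack=[empty] mem=[0,4,0,0]
After op 9 (push 1): stack=[1] mem=[0,4,0,0]
After op 10 (pop): stack=[empty] mem=[0,4,0,0]
After op 11 (push 16): stack=[16] mem=[0,4,0,0]
After op 12 (RCL M1): stack=[16,4] mem=[0,4,0,0]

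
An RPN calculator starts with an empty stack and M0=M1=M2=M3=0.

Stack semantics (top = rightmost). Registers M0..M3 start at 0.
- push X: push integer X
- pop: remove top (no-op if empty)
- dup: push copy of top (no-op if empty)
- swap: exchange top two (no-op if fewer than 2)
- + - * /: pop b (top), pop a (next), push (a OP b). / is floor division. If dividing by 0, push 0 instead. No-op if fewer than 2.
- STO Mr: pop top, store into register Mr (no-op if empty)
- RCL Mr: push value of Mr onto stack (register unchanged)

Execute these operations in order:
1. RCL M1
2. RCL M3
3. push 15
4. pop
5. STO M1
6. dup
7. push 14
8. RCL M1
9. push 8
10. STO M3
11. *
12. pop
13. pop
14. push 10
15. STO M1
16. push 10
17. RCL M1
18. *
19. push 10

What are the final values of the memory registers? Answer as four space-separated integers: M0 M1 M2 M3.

Answer: 0 10 0 8

Derivation:
After op 1 (RCL M1): stack=[0] mem=[0,0,0,0]
After op 2 (RCL M3): stack=[0,0] mem=[0,0,0,0]
After op 3 (push 15): stack=[0,0,15] mem=[0,0,0,0]
After op 4 (pop): stack=[0,0] mem=[0,0,0,0]
After op 5 (STO M1): stack=[0] mem=[0,0,0,0]
After op 6 (dup): stack=[0,0] mem=[0,0,0,0]
After op 7 (push 14): stack=[0,0,14] mem=[0,0,0,0]
After op 8 (RCL M1): stack=[0,0,14,0] mem=[0,0,0,0]
After op 9 (push 8): stack=[0,0,14,0,8] mem=[0,0,0,0]
After op 10 (STO M3): stack=[0,0,14,0] mem=[0,0,0,8]
After op 11 (*): stack=[0,0,0] mem=[0,0,0,8]
After op 12 (pop): stack=[0,0] mem=[0,0,0,8]
After op 13 (pop): stack=[0] mem=[0,0,0,8]
After op 14 (push 10): stack=[0,10] mem=[0,0,0,8]
After op 15 (STO M1): stack=[0] mem=[0,10,0,8]
After op 16 (push 10): stack=[0,10] mem=[0,10,0,8]
After op 17 (RCL M1): stack=[0,10,10] mem=[0,10,0,8]
After op 18 (*): stack=[0,100] mem=[0,10,0,8]
After op 19 (push 10): stack=[0,100,10] mem=[0,10,0,8]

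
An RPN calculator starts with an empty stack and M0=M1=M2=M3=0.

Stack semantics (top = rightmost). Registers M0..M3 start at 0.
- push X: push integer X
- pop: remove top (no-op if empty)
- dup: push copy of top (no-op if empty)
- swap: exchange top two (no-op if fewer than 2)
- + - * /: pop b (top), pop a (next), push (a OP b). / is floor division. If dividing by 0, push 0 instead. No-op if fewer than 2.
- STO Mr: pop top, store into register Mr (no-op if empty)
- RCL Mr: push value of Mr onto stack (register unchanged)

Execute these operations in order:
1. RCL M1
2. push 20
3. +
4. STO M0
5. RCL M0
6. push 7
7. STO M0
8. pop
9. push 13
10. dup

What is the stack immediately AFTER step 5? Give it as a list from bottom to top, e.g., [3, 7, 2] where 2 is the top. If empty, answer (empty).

After op 1 (RCL M1): stack=[0] mem=[0,0,0,0]
After op 2 (push 20): stack=[0,20] mem=[0,0,0,0]
After op 3 (+): stack=[20] mem=[0,0,0,0]
After op 4 (STO M0): stack=[empty] mem=[20,0,0,0]
After op 5 (RCL M0): stack=[20] mem=[20,0,0,0]

[20]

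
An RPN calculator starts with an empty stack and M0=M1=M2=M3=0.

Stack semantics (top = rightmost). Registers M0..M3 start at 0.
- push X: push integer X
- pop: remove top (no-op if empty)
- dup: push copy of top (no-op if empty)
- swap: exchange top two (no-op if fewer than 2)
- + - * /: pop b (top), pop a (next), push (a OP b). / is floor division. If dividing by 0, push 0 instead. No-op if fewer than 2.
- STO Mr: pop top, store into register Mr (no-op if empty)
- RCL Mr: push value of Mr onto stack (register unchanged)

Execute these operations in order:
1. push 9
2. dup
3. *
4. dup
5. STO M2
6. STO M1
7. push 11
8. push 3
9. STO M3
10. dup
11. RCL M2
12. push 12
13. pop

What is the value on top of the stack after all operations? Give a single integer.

After op 1 (push 9): stack=[9] mem=[0,0,0,0]
After op 2 (dup): stack=[9,9] mem=[0,0,0,0]
After op 3 (*): stack=[81] mem=[0,0,0,0]
After op 4 (dup): stack=[81,81] mem=[0,0,0,0]
After op 5 (STO M2): stack=[81] mem=[0,0,81,0]
After op 6 (STO M1): stack=[empty] mem=[0,81,81,0]
After op 7 (push 11): stack=[11] mem=[0,81,81,0]
After op 8 (push 3): stack=[11,3] mem=[0,81,81,0]
After op 9 (STO M3): stack=[11] mem=[0,81,81,3]
After op 10 (dup): stack=[11,11] mem=[0,81,81,3]
After op 11 (RCL M2): stack=[11,11,81] mem=[0,81,81,3]
After op 12 (push 12): stack=[11,11,81,12] mem=[0,81,81,3]
After op 13 (pop): stack=[11,11,81] mem=[0,81,81,3]

Answer: 81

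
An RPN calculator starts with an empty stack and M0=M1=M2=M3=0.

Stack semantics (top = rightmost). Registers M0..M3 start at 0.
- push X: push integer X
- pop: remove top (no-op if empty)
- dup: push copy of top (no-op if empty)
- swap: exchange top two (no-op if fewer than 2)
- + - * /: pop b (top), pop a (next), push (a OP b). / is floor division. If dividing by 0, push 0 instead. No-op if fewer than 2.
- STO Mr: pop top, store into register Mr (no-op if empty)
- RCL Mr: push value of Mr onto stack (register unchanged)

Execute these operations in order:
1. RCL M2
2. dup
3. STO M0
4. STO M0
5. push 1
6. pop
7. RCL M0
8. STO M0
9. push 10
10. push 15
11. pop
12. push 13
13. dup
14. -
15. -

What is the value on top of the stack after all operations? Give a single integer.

Answer: 10

Derivation:
After op 1 (RCL M2): stack=[0] mem=[0,0,0,0]
After op 2 (dup): stack=[0,0] mem=[0,0,0,0]
After op 3 (STO M0): stack=[0] mem=[0,0,0,0]
After op 4 (STO M0): stack=[empty] mem=[0,0,0,0]
After op 5 (push 1): stack=[1] mem=[0,0,0,0]
After op 6 (pop): stack=[empty] mem=[0,0,0,0]
After op 7 (RCL M0): stack=[0] mem=[0,0,0,0]
After op 8 (STO M0): stack=[empty] mem=[0,0,0,0]
After op 9 (push 10): stack=[10] mem=[0,0,0,0]
After op 10 (push 15): stack=[10,15] mem=[0,0,0,0]
After op 11 (pop): stack=[10] mem=[0,0,0,0]
After op 12 (push 13): stack=[10,13] mem=[0,0,0,0]
After op 13 (dup): stack=[10,13,13] mem=[0,0,0,0]
After op 14 (-): stack=[10,0] mem=[0,0,0,0]
After op 15 (-): stack=[10] mem=[0,0,0,0]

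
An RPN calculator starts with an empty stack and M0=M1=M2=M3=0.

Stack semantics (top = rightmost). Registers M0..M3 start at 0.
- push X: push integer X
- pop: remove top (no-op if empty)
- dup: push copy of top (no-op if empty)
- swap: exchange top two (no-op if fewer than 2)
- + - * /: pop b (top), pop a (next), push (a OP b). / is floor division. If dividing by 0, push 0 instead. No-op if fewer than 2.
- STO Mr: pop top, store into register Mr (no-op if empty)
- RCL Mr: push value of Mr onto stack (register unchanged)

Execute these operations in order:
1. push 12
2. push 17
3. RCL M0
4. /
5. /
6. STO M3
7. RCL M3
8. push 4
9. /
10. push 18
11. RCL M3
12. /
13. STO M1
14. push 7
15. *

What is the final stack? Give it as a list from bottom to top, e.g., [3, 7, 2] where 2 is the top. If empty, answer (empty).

Answer: [0]

Derivation:
After op 1 (push 12): stack=[12] mem=[0,0,0,0]
After op 2 (push 17): stack=[12,17] mem=[0,0,0,0]
After op 3 (RCL M0): stack=[12,17,0] mem=[0,0,0,0]
After op 4 (/): stack=[12,0] mem=[0,0,0,0]
After op 5 (/): stack=[0] mem=[0,0,0,0]
After op 6 (STO M3): stack=[empty] mem=[0,0,0,0]
After op 7 (RCL M3): stack=[0] mem=[0,0,0,0]
After op 8 (push 4): stack=[0,4] mem=[0,0,0,0]
After op 9 (/): stack=[0] mem=[0,0,0,0]
After op 10 (push 18): stack=[0,18] mem=[0,0,0,0]
After op 11 (RCL M3): stack=[0,18,0] mem=[0,0,0,0]
After op 12 (/): stack=[0,0] mem=[0,0,0,0]
After op 13 (STO M1): stack=[0] mem=[0,0,0,0]
After op 14 (push 7): stack=[0,7] mem=[0,0,0,0]
After op 15 (*): stack=[0] mem=[0,0,0,0]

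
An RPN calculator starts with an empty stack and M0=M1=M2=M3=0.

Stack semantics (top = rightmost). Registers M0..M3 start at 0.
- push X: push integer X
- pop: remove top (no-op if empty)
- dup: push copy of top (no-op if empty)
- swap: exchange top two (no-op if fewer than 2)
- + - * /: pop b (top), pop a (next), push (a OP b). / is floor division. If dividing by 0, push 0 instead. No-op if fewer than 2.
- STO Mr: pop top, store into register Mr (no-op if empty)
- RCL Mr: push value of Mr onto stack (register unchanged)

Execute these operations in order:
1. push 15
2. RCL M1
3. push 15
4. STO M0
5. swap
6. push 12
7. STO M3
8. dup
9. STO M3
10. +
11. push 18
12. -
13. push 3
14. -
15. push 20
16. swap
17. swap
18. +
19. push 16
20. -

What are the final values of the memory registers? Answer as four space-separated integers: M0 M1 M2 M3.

After op 1 (push 15): stack=[15] mem=[0,0,0,0]
After op 2 (RCL M1): stack=[15,0] mem=[0,0,0,0]
After op 3 (push 15): stack=[15,0,15] mem=[0,0,0,0]
After op 4 (STO M0): stack=[15,0] mem=[15,0,0,0]
After op 5 (swap): stack=[0,15] mem=[15,0,0,0]
After op 6 (push 12): stack=[0,15,12] mem=[15,0,0,0]
After op 7 (STO M3): stack=[0,15] mem=[15,0,0,12]
After op 8 (dup): stack=[0,15,15] mem=[15,0,0,12]
After op 9 (STO M3): stack=[0,15] mem=[15,0,0,15]
After op 10 (+): stack=[15] mem=[15,0,0,15]
After op 11 (push 18): stack=[15,18] mem=[15,0,0,15]
After op 12 (-): stack=[-3] mem=[15,0,0,15]
After op 13 (push 3): stack=[-3,3] mem=[15,0,0,15]
After op 14 (-): stack=[-6] mem=[15,0,0,15]
After op 15 (push 20): stack=[-6,20] mem=[15,0,0,15]
After op 16 (swap): stack=[20,-6] mem=[15,0,0,15]
After op 17 (swap): stack=[-6,20] mem=[15,0,0,15]
After op 18 (+): stack=[14] mem=[15,0,0,15]
After op 19 (push 16): stack=[14,16] mem=[15,0,0,15]
After op 20 (-): stack=[-2] mem=[15,0,0,15]

Answer: 15 0 0 15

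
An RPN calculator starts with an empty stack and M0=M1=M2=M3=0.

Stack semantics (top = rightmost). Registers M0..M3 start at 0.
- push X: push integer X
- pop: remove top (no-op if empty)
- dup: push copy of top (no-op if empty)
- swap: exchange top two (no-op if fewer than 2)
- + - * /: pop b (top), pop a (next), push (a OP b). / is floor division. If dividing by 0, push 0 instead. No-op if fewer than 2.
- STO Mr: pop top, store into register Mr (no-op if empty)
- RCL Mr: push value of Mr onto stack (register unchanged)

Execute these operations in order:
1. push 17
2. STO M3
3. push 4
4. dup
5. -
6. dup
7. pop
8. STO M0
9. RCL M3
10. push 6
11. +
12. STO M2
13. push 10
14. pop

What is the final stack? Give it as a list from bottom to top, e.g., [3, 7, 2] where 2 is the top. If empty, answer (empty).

After op 1 (push 17): stack=[17] mem=[0,0,0,0]
After op 2 (STO M3): stack=[empty] mem=[0,0,0,17]
After op 3 (push 4): stack=[4] mem=[0,0,0,17]
After op 4 (dup): stack=[4,4] mem=[0,0,0,17]
After op 5 (-): stack=[0] mem=[0,0,0,17]
After op 6 (dup): stack=[0,0] mem=[0,0,0,17]
After op 7 (pop): stack=[0] mem=[0,0,0,17]
After op 8 (STO M0): stack=[empty] mem=[0,0,0,17]
After op 9 (RCL M3): stack=[17] mem=[0,0,0,17]
After op 10 (push 6): stack=[17,6] mem=[0,0,0,17]
After op 11 (+): stack=[23] mem=[0,0,0,17]
After op 12 (STO M2): stack=[empty] mem=[0,0,23,17]
After op 13 (push 10): stack=[10] mem=[0,0,23,17]
After op 14 (pop): stack=[empty] mem=[0,0,23,17]

Answer: (empty)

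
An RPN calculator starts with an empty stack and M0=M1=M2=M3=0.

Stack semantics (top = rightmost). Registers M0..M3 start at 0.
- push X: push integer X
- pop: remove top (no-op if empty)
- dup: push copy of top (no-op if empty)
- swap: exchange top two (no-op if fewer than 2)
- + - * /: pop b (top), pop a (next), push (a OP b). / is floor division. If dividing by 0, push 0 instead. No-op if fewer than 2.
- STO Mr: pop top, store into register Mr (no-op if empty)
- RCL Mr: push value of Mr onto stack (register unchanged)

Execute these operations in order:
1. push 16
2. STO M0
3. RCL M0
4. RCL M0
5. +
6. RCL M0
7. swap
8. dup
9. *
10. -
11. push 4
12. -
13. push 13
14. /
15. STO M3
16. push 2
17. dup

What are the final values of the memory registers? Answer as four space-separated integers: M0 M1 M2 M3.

After op 1 (push 16): stack=[16] mem=[0,0,0,0]
After op 2 (STO M0): stack=[empty] mem=[16,0,0,0]
After op 3 (RCL M0): stack=[16] mem=[16,0,0,0]
After op 4 (RCL M0): stack=[16,16] mem=[16,0,0,0]
After op 5 (+): stack=[32] mem=[16,0,0,0]
After op 6 (RCL M0): stack=[32,16] mem=[16,0,0,0]
After op 7 (swap): stack=[16,32] mem=[16,0,0,0]
After op 8 (dup): stack=[16,32,32] mem=[16,0,0,0]
After op 9 (*): stack=[16,1024] mem=[16,0,0,0]
After op 10 (-): stack=[-1008] mem=[16,0,0,0]
After op 11 (push 4): stack=[-1008,4] mem=[16,0,0,0]
After op 12 (-): stack=[-1012] mem=[16,0,0,0]
After op 13 (push 13): stack=[-1012,13] mem=[16,0,0,0]
After op 14 (/): stack=[-78] mem=[16,0,0,0]
After op 15 (STO M3): stack=[empty] mem=[16,0,0,-78]
After op 16 (push 2): stack=[2] mem=[16,0,0,-78]
After op 17 (dup): stack=[2,2] mem=[16,0,0,-78]

Answer: 16 0 0 -78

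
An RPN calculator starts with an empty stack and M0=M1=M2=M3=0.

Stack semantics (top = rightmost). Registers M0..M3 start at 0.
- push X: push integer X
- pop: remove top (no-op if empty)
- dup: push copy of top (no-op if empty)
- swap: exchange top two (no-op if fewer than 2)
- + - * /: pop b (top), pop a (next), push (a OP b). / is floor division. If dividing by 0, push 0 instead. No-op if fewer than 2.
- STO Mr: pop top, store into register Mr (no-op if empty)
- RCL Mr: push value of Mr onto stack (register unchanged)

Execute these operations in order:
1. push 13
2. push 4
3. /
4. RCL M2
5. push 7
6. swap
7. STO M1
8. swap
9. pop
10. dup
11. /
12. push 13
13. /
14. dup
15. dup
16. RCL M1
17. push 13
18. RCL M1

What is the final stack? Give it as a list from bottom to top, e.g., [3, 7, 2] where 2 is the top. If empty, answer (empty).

Answer: [0, 0, 0, 0, 13, 0]

Derivation:
After op 1 (push 13): stack=[13] mem=[0,0,0,0]
After op 2 (push 4): stack=[13,4] mem=[0,0,0,0]
After op 3 (/): stack=[3] mem=[0,0,0,0]
After op 4 (RCL M2): stack=[3,0] mem=[0,0,0,0]
After op 5 (push 7): stack=[3,0,7] mem=[0,0,0,0]
After op 6 (swap): stack=[3,7,0] mem=[0,0,0,0]
After op 7 (STO M1): stack=[3,7] mem=[0,0,0,0]
After op 8 (swap): stack=[7,3] mem=[0,0,0,0]
After op 9 (pop): stack=[7] mem=[0,0,0,0]
After op 10 (dup): stack=[7,7] mem=[0,0,0,0]
After op 11 (/): stack=[1] mem=[0,0,0,0]
After op 12 (push 13): stack=[1,13] mem=[0,0,0,0]
After op 13 (/): stack=[0] mem=[0,0,0,0]
After op 14 (dup): stack=[0,0] mem=[0,0,0,0]
After op 15 (dup): stack=[0,0,0] mem=[0,0,0,0]
After op 16 (RCL M1): stack=[0,0,0,0] mem=[0,0,0,0]
After op 17 (push 13): stack=[0,0,0,0,13] mem=[0,0,0,0]
After op 18 (RCL M1): stack=[0,0,0,0,13,0] mem=[0,0,0,0]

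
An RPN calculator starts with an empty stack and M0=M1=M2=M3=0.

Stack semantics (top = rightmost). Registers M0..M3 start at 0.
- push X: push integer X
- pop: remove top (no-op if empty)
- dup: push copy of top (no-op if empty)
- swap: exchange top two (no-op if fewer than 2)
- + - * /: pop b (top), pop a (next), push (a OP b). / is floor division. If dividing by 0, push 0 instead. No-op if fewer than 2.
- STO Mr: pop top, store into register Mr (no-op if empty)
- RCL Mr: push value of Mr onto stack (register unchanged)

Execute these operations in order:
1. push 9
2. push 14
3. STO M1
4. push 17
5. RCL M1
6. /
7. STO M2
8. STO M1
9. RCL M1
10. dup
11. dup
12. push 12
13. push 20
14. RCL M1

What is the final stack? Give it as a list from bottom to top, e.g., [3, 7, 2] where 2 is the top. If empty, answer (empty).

After op 1 (push 9): stack=[9] mem=[0,0,0,0]
After op 2 (push 14): stack=[9,14] mem=[0,0,0,0]
After op 3 (STO M1): stack=[9] mem=[0,14,0,0]
After op 4 (push 17): stack=[9,17] mem=[0,14,0,0]
After op 5 (RCL M1): stack=[9,17,14] mem=[0,14,0,0]
After op 6 (/): stack=[9,1] mem=[0,14,0,0]
After op 7 (STO M2): stack=[9] mem=[0,14,1,0]
After op 8 (STO M1): stack=[empty] mem=[0,9,1,0]
After op 9 (RCL M1): stack=[9] mem=[0,9,1,0]
After op 10 (dup): stack=[9,9] mem=[0,9,1,0]
After op 11 (dup): stack=[9,9,9] mem=[0,9,1,0]
After op 12 (push 12): stack=[9,9,9,12] mem=[0,9,1,0]
After op 13 (push 20): stack=[9,9,9,12,20] mem=[0,9,1,0]
After op 14 (RCL M1): stack=[9,9,9,12,20,9] mem=[0,9,1,0]

Answer: [9, 9, 9, 12, 20, 9]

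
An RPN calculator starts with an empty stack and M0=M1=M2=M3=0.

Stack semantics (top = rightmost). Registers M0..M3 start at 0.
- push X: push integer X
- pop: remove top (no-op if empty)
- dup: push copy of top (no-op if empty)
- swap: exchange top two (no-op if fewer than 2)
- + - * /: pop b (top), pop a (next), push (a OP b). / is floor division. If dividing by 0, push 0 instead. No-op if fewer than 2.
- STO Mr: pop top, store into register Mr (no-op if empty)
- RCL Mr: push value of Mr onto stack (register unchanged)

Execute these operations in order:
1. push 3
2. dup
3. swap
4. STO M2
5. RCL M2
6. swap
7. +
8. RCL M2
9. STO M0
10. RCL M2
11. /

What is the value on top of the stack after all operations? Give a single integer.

After op 1 (push 3): stack=[3] mem=[0,0,0,0]
After op 2 (dup): stack=[3,3] mem=[0,0,0,0]
After op 3 (swap): stack=[3,3] mem=[0,0,0,0]
After op 4 (STO M2): stack=[3] mem=[0,0,3,0]
After op 5 (RCL M2): stack=[3,3] mem=[0,0,3,0]
After op 6 (swap): stack=[3,3] mem=[0,0,3,0]
After op 7 (+): stack=[6] mem=[0,0,3,0]
After op 8 (RCL M2): stack=[6,3] mem=[0,0,3,0]
After op 9 (STO M0): stack=[6] mem=[3,0,3,0]
After op 10 (RCL M2): stack=[6,3] mem=[3,0,3,0]
After op 11 (/): stack=[2] mem=[3,0,3,0]

Answer: 2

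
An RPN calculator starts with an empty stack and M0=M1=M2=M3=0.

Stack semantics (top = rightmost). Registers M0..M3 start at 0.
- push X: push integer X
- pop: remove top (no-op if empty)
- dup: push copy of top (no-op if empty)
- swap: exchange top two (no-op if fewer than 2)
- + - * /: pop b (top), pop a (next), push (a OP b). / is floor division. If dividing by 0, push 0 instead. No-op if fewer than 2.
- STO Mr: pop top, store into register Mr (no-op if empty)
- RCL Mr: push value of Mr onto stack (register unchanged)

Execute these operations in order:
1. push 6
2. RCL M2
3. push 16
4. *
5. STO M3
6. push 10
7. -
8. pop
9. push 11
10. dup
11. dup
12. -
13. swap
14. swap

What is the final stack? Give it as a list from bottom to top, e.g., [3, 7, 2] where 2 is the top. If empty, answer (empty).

After op 1 (push 6): stack=[6] mem=[0,0,0,0]
After op 2 (RCL M2): stack=[6,0] mem=[0,0,0,0]
After op 3 (push 16): stack=[6,0,16] mem=[0,0,0,0]
After op 4 (*): stack=[6,0] mem=[0,0,0,0]
After op 5 (STO M3): stack=[6] mem=[0,0,0,0]
After op 6 (push 10): stack=[6,10] mem=[0,0,0,0]
After op 7 (-): stack=[-4] mem=[0,0,0,0]
After op 8 (pop): stack=[empty] mem=[0,0,0,0]
After op 9 (push 11): stack=[11] mem=[0,0,0,0]
After op 10 (dup): stack=[11,11] mem=[0,0,0,0]
After op 11 (dup): stack=[11,11,11] mem=[0,0,0,0]
After op 12 (-): stack=[11,0] mem=[0,0,0,0]
After op 13 (swap): stack=[0,11] mem=[0,0,0,0]
After op 14 (swap): stack=[11,0] mem=[0,0,0,0]

Answer: [11, 0]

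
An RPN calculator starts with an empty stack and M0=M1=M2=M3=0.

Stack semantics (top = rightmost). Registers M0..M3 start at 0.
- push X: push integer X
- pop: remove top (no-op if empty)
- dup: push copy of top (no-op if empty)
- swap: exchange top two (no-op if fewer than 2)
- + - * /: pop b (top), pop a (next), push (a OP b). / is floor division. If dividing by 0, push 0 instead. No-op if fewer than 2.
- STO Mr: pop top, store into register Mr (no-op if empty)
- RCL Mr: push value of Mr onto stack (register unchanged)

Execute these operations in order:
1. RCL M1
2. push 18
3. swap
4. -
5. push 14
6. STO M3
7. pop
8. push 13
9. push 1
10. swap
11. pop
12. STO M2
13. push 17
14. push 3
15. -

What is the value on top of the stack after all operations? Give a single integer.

After op 1 (RCL M1): stack=[0] mem=[0,0,0,0]
After op 2 (push 18): stack=[0,18] mem=[0,0,0,0]
After op 3 (swap): stack=[18,0] mem=[0,0,0,0]
After op 4 (-): stack=[18] mem=[0,0,0,0]
After op 5 (push 14): stack=[18,14] mem=[0,0,0,0]
After op 6 (STO M3): stack=[18] mem=[0,0,0,14]
After op 7 (pop): stack=[empty] mem=[0,0,0,14]
After op 8 (push 13): stack=[13] mem=[0,0,0,14]
After op 9 (push 1): stack=[13,1] mem=[0,0,0,14]
After op 10 (swap): stack=[1,13] mem=[0,0,0,14]
After op 11 (pop): stack=[1] mem=[0,0,0,14]
After op 12 (STO M2): stack=[empty] mem=[0,0,1,14]
After op 13 (push 17): stack=[17] mem=[0,0,1,14]
After op 14 (push 3): stack=[17,3] mem=[0,0,1,14]
After op 15 (-): stack=[14] mem=[0,0,1,14]

Answer: 14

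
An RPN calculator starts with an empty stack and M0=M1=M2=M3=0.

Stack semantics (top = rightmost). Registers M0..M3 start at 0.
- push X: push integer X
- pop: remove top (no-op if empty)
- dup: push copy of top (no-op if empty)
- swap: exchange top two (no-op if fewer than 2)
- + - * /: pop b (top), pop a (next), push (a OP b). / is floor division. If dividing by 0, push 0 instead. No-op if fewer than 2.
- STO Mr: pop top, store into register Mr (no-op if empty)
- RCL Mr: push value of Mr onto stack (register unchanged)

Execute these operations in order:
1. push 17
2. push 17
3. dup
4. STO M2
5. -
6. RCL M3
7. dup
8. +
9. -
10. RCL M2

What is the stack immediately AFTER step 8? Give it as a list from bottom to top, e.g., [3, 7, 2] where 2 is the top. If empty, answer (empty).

After op 1 (push 17): stack=[17] mem=[0,0,0,0]
After op 2 (push 17): stack=[17,17] mem=[0,0,0,0]
After op 3 (dup): stack=[17,17,17] mem=[0,0,0,0]
After op 4 (STO M2): stack=[17,17] mem=[0,0,17,0]
After op 5 (-): stack=[0] mem=[0,0,17,0]
After op 6 (RCL M3): stack=[0,0] mem=[0,0,17,0]
After op 7 (dup): stack=[0,0,0] mem=[0,0,17,0]
After op 8 (+): stack=[0,0] mem=[0,0,17,0]

[0, 0]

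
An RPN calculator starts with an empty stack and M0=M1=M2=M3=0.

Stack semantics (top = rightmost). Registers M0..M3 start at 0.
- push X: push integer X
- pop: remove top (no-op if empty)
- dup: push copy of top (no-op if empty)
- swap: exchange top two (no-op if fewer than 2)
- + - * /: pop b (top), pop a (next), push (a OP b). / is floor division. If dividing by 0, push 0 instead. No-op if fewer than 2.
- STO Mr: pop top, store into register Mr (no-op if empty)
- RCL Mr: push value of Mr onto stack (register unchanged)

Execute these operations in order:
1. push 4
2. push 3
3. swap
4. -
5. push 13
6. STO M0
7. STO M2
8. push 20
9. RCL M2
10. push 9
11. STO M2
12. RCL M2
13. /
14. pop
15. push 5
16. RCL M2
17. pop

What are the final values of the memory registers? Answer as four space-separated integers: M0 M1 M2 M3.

After op 1 (push 4): stack=[4] mem=[0,0,0,0]
After op 2 (push 3): stack=[4,3] mem=[0,0,0,0]
After op 3 (swap): stack=[3,4] mem=[0,0,0,0]
After op 4 (-): stack=[-1] mem=[0,0,0,0]
After op 5 (push 13): stack=[-1,13] mem=[0,0,0,0]
After op 6 (STO M0): stack=[-1] mem=[13,0,0,0]
After op 7 (STO M2): stack=[empty] mem=[13,0,-1,0]
After op 8 (push 20): stack=[20] mem=[13,0,-1,0]
After op 9 (RCL M2): stack=[20,-1] mem=[13,0,-1,0]
After op 10 (push 9): stack=[20,-1,9] mem=[13,0,-1,0]
After op 11 (STO M2): stack=[20,-1] mem=[13,0,9,0]
After op 12 (RCL M2): stack=[20,-1,9] mem=[13,0,9,0]
After op 13 (/): stack=[20,-1] mem=[13,0,9,0]
After op 14 (pop): stack=[20] mem=[13,0,9,0]
After op 15 (push 5): stack=[20,5] mem=[13,0,9,0]
After op 16 (RCL M2): stack=[20,5,9] mem=[13,0,9,0]
After op 17 (pop): stack=[20,5] mem=[13,0,9,0]

Answer: 13 0 9 0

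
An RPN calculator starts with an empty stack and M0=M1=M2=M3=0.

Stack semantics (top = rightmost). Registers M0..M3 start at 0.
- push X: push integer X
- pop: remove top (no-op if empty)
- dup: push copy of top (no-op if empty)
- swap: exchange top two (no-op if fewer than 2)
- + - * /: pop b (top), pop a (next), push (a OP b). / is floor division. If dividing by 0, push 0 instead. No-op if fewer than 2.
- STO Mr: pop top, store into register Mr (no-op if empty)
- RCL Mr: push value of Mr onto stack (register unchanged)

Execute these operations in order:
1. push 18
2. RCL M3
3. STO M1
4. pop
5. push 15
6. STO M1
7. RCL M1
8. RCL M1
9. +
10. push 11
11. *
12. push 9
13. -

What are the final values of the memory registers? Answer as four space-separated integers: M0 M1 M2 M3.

After op 1 (push 18): stack=[18] mem=[0,0,0,0]
After op 2 (RCL M3): stack=[18,0] mem=[0,0,0,0]
After op 3 (STO M1): stack=[18] mem=[0,0,0,0]
After op 4 (pop): stack=[empty] mem=[0,0,0,0]
After op 5 (push 15): stack=[15] mem=[0,0,0,0]
After op 6 (STO M1): stack=[empty] mem=[0,15,0,0]
After op 7 (RCL M1): stack=[15] mem=[0,15,0,0]
After op 8 (RCL M1): stack=[15,15] mem=[0,15,0,0]
After op 9 (+): stack=[30] mem=[0,15,0,0]
After op 10 (push 11): stack=[30,11] mem=[0,15,0,0]
After op 11 (*): stack=[330] mem=[0,15,0,0]
After op 12 (push 9): stack=[330,9] mem=[0,15,0,0]
After op 13 (-): stack=[321] mem=[0,15,0,0]

Answer: 0 15 0 0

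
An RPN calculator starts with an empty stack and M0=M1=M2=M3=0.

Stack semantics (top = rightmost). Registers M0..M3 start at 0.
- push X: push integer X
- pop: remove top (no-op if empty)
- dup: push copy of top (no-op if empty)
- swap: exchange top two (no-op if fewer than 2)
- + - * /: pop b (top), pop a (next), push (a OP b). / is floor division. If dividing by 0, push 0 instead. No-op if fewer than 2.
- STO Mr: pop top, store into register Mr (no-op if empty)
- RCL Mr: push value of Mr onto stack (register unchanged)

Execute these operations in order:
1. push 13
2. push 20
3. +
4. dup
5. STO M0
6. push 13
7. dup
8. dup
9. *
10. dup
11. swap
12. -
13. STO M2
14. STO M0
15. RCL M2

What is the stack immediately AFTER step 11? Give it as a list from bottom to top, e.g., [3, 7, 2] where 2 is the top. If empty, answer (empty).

After op 1 (push 13): stack=[13] mem=[0,0,0,0]
After op 2 (push 20): stack=[13,20] mem=[0,0,0,0]
After op 3 (+): stack=[33] mem=[0,0,0,0]
After op 4 (dup): stack=[33,33] mem=[0,0,0,0]
After op 5 (STO M0): stack=[33] mem=[33,0,0,0]
After op 6 (push 13): stack=[33,13] mem=[33,0,0,0]
After op 7 (dup): stack=[33,13,13] mem=[33,0,0,0]
After op 8 (dup): stack=[33,13,13,13] mem=[33,0,0,0]
After op 9 (*): stack=[33,13,169] mem=[33,0,0,0]
After op 10 (dup): stack=[33,13,169,169] mem=[33,0,0,0]
After op 11 (swap): stack=[33,13,169,169] mem=[33,0,0,0]

[33, 13, 169, 169]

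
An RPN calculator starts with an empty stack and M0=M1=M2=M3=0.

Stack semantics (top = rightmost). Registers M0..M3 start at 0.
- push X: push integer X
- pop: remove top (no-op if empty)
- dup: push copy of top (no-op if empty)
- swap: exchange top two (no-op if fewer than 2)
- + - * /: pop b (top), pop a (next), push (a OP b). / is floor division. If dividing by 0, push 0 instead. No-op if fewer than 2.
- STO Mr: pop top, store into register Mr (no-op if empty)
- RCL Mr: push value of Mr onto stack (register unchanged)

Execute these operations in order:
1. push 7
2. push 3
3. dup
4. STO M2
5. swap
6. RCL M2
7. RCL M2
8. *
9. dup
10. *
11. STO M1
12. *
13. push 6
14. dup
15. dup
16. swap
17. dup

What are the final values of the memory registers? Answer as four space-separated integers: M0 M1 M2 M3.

After op 1 (push 7): stack=[7] mem=[0,0,0,0]
After op 2 (push 3): stack=[7,3] mem=[0,0,0,0]
After op 3 (dup): stack=[7,3,3] mem=[0,0,0,0]
After op 4 (STO M2): stack=[7,3] mem=[0,0,3,0]
After op 5 (swap): stack=[3,7] mem=[0,0,3,0]
After op 6 (RCL M2): stack=[3,7,3] mem=[0,0,3,0]
After op 7 (RCL M2): stack=[3,7,3,3] mem=[0,0,3,0]
After op 8 (*): stack=[3,7,9] mem=[0,0,3,0]
After op 9 (dup): stack=[3,7,9,9] mem=[0,0,3,0]
After op 10 (*): stack=[3,7,81] mem=[0,0,3,0]
After op 11 (STO M1): stack=[3,7] mem=[0,81,3,0]
After op 12 (*): stack=[21] mem=[0,81,3,0]
After op 13 (push 6): stack=[21,6] mem=[0,81,3,0]
After op 14 (dup): stack=[21,6,6] mem=[0,81,3,0]
After op 15 (dup): stack=[21,6,6,6] mem=[0,81,3,0]
After op 16 (swap): stack=[21,6,6,6] mem=[0,81,3,0]
After op 17 (dup): stack=[21,6,6,6,6] mem=[0,81,3,0]

Answer: 0 81 3 0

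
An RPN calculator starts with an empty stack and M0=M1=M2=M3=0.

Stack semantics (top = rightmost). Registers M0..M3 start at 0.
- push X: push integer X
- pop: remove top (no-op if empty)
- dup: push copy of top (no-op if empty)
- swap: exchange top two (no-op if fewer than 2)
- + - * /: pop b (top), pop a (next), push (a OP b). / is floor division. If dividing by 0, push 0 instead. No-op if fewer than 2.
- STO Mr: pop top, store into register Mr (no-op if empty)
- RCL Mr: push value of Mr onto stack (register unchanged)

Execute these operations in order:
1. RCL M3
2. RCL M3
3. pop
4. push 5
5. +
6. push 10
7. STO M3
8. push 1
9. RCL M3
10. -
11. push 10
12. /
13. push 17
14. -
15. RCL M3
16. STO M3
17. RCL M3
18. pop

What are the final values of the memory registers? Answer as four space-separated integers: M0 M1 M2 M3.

After op 1 (RCL M3): stack=[0] mem=[0,0,0,0]
After op 2 (RCL M3): stack=[0,0] mem=[0,0,0,0]
After op 3 (pop): stack=[0] mem=[0,0,0,0]
After op 4 (push 5): stack=[0,5] mem=[0,0,0,0]
After op 5 (+): stack=[5] mem=[0,0,0,0]
After op 6 (push 10): stack=[5,10] mem=[0,0,0,0]
After op 7 (STO M3): stack=[5] mem=[0,0,0,10]
After op 8 (push 1): stack=[5,1] mem=[0,0,0,10]
After op 9 (RCL M3): stack=[5,1,10] mem=[0,0,0,10]
After op 10 (-): stack=[5,-9] mem=[0,0,0,10]
After op 11 (push 10): stack=[5,-9,10] mem=[0,0,0,10]
After op 12 (/): stack=[5,-1] mem=[0,0,0,10]
After op 13 (push 17): stack=[5,-1,17] mem=[0,0,0,10]
After op 14 (-): stack=[5,-18] mem=[0,0,0,10]
After op 15 (RCL M3): stack=[5,-18,10] mem=[0,0,0,10]
After op 16 (STO M3): stack=[5,-18] mem=[0,0,0,10]
After op 17 (RCL M3): stack=[5,-18,10] mem=[0,0,0,10]
After op 18 (pop): stack=[5,-18] mem=[0,0,0,10]

Answer: 0 0 0 10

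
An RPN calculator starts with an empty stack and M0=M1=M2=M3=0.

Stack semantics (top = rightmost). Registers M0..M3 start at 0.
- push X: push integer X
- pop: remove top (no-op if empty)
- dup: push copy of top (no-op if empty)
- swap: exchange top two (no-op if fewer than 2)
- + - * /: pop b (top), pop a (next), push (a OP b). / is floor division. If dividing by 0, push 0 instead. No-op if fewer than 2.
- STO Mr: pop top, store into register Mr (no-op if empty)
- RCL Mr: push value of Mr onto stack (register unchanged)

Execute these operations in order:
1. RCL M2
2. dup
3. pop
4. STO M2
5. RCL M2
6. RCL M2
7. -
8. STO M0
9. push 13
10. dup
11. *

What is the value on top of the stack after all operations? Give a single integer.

Answer: 169

Derivation:
After op 1 (RCL M2): stack=[0] mem=[0,0,0,0]
After op 2 (dup): stack=[0,0] mem=[0,0,0,0]
After op 3 (pop): stack=[0] mem=[0,0,0,0]
After op 4 (STO M2): stack=[empty] mem=[0,0,0,0]
After op 5 (RCL M2): stack=[0] mem=[0,0,0,0]
After op 6 (RCL M2): stack=[0,0] mem=[0,0,0,0]
After op 7 (-): stack=[0] mem=[0,0,0,0]
After op 8 (STO M0): stack=[empty] mem=[0,0,0,0]
After op 9 (push 13): stack=[13] mem=[0,0,0,0]
After op 10 (dup): stack=[13,13] mem=[0,0,0,0]
After op 11 (*): stack=[169] mem=[0,0,0,0]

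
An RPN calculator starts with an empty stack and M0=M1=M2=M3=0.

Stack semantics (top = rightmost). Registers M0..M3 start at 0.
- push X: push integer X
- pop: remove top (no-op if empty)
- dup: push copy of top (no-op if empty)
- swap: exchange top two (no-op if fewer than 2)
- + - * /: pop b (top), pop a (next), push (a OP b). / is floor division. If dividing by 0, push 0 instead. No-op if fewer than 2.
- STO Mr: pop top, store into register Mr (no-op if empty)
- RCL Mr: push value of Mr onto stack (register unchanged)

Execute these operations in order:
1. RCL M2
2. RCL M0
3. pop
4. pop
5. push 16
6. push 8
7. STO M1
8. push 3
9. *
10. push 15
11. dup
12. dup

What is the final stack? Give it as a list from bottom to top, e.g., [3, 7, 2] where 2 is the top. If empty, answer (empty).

After op 1 (RCL M2): stack=[0] mem=[0,0,0,0]
After op 2 (RCL M0): stack=[0,0] mem=[0,0,0,0]
After op 3 (pop): stack=[0] mem=[0,0,0,0]
After op 4 (pop): stack=[empty] mem=[0,0,0,0]
After op 5 (push 16): stack=[16] mem=[0,0,0,0]
After op 6 (push 8): stack=[16,8] mem=[0,0,0,0]
After op 7 (STO M1): stack=[16] mem=[0,8,0,0]
After op 8 (push 3): stack=[16,3] mem=[0,8,0,0]
After op 9 (*): stack=[48] mem=[0,8,0,0]
After op 10 (push 15): stack=[48,15] mem=[0,8,0,0]
After op 11 (dup): stack=[48,15,15] mem=[0,8,0,0]
After op 12 (dup): stack=[48,15,15,15] mem=[0,8,0,0]

Answer: [48, 15, 15, 15]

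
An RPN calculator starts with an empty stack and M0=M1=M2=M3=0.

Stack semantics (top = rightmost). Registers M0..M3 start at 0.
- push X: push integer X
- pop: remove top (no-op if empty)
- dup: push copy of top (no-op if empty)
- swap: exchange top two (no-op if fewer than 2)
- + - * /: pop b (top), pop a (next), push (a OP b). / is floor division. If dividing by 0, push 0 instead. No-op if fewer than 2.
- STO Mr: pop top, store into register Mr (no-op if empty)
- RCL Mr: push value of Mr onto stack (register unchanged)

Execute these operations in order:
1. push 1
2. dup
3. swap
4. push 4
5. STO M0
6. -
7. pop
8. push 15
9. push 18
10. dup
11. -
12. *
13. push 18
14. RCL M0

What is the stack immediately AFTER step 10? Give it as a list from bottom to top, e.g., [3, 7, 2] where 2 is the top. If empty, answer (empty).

After op 1 (push 1): stack=[1] mem=[0,0,0,0]
After op 2 (dup): stack=[1,1] mem=[0,0,0,0]
After op 3 (swap): stack=[1,1] mem=[0,0,0,0]
After op 4 (push 4): stack=[1,1,4] mem=[0,0,0,0]
After op 5 (STO M0): stack=[1,1] mem=[4,0,0,0]
After op 6 (-): stack=[0] mem=[4,0,0,0]
After op 7 (pop): stack=[empty] mem=[4,0,0,0]
After op 8 (push 15): stack=[15] mem=[4,0,0,0]
After op 9 (push 18): stack=[15,18] mem=[4,0,0,0]
After op 10 (dup): stack=[15,18,18] mem=[4,0,0,0]

[15, 18, 18]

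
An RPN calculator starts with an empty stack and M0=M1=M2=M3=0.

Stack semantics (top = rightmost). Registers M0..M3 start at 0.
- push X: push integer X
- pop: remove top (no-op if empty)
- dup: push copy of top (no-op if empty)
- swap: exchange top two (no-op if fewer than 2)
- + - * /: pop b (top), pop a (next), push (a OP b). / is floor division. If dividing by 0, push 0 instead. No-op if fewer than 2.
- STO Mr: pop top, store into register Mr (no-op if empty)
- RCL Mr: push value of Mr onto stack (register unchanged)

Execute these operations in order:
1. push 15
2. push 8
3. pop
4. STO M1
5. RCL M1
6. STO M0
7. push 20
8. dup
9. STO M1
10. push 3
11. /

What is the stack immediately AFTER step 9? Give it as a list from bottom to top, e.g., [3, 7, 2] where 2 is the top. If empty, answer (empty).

After op 1 (push 15): stack=[15] mem=[0,0,0,0]
After op 2 (push 8): stack=[15,8] mem=[0,0,0,0]
After op 3 (pop): stack=[15] mem=[0,0,0,0]
After op 4 (STO M1): stack=[empty] mem=[0,15,0,0]
After op 5 (RCL M1): stack=[15] mem=[0,15,0,0]
After op 6 (STO M0): stack=[empty] mem=[15,15,0,0]
After op 7 (push 20): stack=[20] mem=[15,15,0,0]
After op 8 (dup): stack=[20,20] mem=[15,15,0,0]
After op 9 (STO M1): stack=[20] mem=[15,20,0,0]

[20]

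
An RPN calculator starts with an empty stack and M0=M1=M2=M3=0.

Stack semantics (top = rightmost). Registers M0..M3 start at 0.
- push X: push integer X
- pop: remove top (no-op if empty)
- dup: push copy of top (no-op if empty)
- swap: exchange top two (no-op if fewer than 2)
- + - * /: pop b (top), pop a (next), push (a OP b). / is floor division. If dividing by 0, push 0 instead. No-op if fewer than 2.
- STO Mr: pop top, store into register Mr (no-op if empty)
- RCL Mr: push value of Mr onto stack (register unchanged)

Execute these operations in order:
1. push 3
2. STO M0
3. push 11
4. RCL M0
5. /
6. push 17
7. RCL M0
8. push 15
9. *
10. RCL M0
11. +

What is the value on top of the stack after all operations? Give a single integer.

After op 1 (push 3): stack=[3] mem=[0,0,0,0]
After op 2 (STO M0): stack=[empty] mem=[3,0,0,0]
After op 3 (push 11): stack=[11] mem=[3,0,0,0]
After op 4 (RCL M0): stack=[11,3] mem=[3,0,0,0]
After op 5 (/): stack=[3] mem=[3,0,0,0]
After op 6 (push 17): stack=[3,17] mem=[3,0,0,0]
After op 7 (RCL M0): stack=[3,17,3] mem=[3,0,0,0]
After op 8 (push 15): stack=[3,17,3,15] mem=[3,0,0,0]
After op 9 (*): stack=[3,17,45] mem=[3,0,0,0]
After op 10 (RCL M0): stack=[3,17,45,3] mem=[3,0,0,0]
After op 11 (+): stack=[3,17,48] mem=[3,0,0,0]

Answer: 48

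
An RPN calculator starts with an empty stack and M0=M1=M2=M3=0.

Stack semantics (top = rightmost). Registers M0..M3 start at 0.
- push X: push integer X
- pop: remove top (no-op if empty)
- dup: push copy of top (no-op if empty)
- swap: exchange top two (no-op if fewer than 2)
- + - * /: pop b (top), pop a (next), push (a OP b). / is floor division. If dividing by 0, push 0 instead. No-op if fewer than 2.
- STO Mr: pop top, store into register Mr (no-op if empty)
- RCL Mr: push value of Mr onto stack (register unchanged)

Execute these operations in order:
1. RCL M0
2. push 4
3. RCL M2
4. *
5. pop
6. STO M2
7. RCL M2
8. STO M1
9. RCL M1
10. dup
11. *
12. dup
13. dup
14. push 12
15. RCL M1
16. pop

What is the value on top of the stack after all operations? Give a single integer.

Answer: 12

Derivation:
After op 1 (RCL M0): stack=[0] mem=[0,0,0,0]
After op 2 (push 4): stack=[0,4] mem=[0,0,0,0]
After op 3 (RCL M2): stack=[0,4,0] mem=[0,0,0,0]
After op 4 (*): stack=[0,0] mem=[0,0,0,0]
After op 5 (pop): stack=[0] mem=[0,0,0,0]
After op 6 (STO M2): stack=[empty] mem=[0,0,0,0]
After op 7 (RCL M2): stack=[0] mem=[0,0,0,0]
After op 8 (STO M1): stack=[empty] mem=[0,0,0,0]
After op 9 (RCL M1): stack=[0] mem=[0,0,0,0]
After op 10 (dup): stack=[0,0] mem=[0,0,0,0]
After op 11 (*): stack=[0] mem=[0,0,0,0]
After op 12 (dup): stack=[0,0] mem=[0,0,0,0]
After op 13 (dup): stack=[0,0,0] mem=[0,0,0,0]
After op 14 (push 12): stack=[0,0,0,12] mem=[0,0,0,0]
After op 15 (RCL M1): stack=[0,0,0,12,0] mem=[0,0,0,0]
After op 16 (pop): stack=[0,0,0,12] mem=[0,0,0,0]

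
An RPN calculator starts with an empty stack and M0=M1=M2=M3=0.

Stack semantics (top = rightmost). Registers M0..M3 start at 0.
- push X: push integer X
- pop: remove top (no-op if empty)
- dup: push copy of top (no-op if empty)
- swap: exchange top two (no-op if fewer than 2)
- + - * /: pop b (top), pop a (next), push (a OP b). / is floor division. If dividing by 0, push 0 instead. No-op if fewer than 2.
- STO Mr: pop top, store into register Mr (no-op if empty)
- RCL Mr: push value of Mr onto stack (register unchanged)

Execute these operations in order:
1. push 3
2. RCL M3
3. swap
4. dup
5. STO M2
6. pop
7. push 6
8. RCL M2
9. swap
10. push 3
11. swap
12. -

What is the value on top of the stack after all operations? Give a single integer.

Answer: -3

Derivation:
After op 1 (push 3): stack=[3] mem=[0,0,0,0]
After op 2 (RCL M3): stack=[3,0] mem=[0,0,0,0]
After op 3 (swap): stack=[0,3] mem=[0,0,0,0]
After op 4 (dup): stack=[0,3,3] mem=[0,0,0,0]
After op 5 (STO M2): stack=[0,3] mem=[0,0,3,0]
After op 6 (pop): stack=[0] mem=[0,0,3,0]
After op 7 (push 6): stack=[0,6] mem=[0,0,3,0]
After op 8 (RCL M2): stack=[0,6,3] mem=[0,0,3,0]
After op 9 (swap): stack=[0,3,6] mem=[0,0,3,0]
After op 10 (push 3): stack=[0,3,6,3] mem=[0,0,3,0]
After op 11 (swap): stack=[0,3,3,6] mem=[0,0,3,0]
After op 12 (-): stack=[0,3,-3] mem=[0,0,3,0]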